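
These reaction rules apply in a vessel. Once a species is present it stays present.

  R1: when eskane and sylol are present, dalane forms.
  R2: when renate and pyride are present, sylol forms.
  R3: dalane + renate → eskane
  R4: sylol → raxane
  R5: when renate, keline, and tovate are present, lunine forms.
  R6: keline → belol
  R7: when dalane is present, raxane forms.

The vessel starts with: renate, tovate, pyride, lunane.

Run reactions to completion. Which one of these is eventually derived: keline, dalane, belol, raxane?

renate and pyride present → sylol forms (R2).
sylol present → raxane forms (R4).
No rule produces keline, and it is not given. dalane would need eskane and sylol (R1), but eskane never forms. belol would need keline (R6), but keline never forms.

raxane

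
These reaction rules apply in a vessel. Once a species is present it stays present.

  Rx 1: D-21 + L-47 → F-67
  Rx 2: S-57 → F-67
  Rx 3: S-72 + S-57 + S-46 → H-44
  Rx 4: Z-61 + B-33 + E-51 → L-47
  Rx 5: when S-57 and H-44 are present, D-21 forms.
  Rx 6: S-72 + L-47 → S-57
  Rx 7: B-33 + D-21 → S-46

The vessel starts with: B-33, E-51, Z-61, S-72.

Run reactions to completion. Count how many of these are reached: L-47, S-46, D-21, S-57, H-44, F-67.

3

Z-61, B-33, and E-51 present → L-47 forms (Rx 4).
S-72 and L-47 present → S-57 forms (Rx 6).
S-57 present → F-67 forms (Rx 2).
L-47: reached.
S-46 would need B-33 and D-21 (Rx 7), but D-21 never forms.
D-21 would need S-57 and H-44 (Rx 5), but H-44 never forms.
S-57: reached.
H-44 would need S-72, S-57, and S-46 (Rx 3), but S-46 never forms.
F-67: reached.
Reached: L-47, S-57, and F-67 — 3 of the 6.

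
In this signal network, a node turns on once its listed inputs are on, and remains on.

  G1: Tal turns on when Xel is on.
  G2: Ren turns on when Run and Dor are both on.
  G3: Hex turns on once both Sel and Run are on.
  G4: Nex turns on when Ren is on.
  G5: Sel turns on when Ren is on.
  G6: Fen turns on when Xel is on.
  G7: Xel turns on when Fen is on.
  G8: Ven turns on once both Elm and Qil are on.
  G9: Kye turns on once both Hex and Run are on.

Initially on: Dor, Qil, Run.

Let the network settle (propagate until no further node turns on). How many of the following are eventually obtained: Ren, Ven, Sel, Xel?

Run and Dor are on, so Ren turns on (G2).
G5: Ren on → Sel on.
Ren: reached.
Ven would need Elm and Qil (G8), but Elm never turns on.
Sel: reached.
Xel would need Fen (G7), but Fen never turns on.
Reached: Ren and Sel — 2 of the 4.

2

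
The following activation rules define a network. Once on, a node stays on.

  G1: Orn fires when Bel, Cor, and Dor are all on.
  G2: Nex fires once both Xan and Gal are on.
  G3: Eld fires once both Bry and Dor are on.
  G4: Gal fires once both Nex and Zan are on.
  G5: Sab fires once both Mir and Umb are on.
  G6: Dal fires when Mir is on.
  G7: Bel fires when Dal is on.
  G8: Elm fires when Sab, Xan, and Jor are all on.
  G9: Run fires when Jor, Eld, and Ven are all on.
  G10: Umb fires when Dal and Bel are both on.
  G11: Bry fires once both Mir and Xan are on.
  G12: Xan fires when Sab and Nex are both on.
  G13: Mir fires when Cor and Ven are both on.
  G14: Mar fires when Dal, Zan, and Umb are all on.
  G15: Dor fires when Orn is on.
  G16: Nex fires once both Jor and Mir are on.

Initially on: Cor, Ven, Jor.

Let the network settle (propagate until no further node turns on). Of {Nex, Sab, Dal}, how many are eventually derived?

Cor and Ven are on, so Mir fires (G13).
Jor and Mir are on, so Nex fires (G16).
Mir is on, so Dal fires (G6).
G7: Dal on → Bel on.
Dal and Bel are on, so Umb fires (G10).
Mir and Umb are on, so Sab fires (G5).
Nex: reached.
Sab: reached.
Dal: reached.
All 3 are reached.

3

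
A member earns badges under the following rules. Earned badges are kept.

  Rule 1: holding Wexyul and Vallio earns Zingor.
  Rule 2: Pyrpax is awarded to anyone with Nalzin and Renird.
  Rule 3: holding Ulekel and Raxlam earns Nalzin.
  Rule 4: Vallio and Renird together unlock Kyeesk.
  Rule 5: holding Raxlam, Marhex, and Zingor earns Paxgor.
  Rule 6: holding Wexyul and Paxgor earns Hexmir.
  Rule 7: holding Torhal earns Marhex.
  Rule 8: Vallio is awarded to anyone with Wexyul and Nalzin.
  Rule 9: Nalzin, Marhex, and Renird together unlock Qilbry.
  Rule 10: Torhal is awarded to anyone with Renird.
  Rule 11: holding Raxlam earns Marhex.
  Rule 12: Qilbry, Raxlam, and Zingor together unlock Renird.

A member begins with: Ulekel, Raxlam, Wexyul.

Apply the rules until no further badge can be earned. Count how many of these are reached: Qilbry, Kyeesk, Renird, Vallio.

With Ulekel and Raxlam, Nalzin is earned (Rule 3).
With Wexyul and Nalzin, Vallio is earned (Rule 8).
Qilbry would need Nalzin, Marhex, and Renird (Rule 9), but Renird is never earned.
Kyeesk would need Vallio and Renird (Rule 4), but Renird is never earned.
Renird would need Qilbry, Raxlam, and Zingor (Rule 12), but Qilbry is never earned.
Vallio: reached.
Reached: Vallio — 1 of the 4.

1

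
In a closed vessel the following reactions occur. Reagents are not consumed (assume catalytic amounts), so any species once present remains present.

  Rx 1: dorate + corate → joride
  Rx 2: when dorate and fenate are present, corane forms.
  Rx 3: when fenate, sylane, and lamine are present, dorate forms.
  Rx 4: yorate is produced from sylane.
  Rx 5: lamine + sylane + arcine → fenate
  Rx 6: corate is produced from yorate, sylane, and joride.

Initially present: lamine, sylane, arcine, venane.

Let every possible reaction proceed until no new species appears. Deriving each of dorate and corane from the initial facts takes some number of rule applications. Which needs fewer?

dorate

dorate: lamine, sylane, and arcine present → fenate forms (Rx 5). fenate, sylane, and lamine present → dorate forms (Rx 3). [2 rule applications]
corane: lamine, sylane, and arcine present → fenate forms (Rx 5). fenate, sylane, and lamine present → dorate forms (Rx 3). dorate and fenate present → corane forms (Rx 2). [3 rule applications]
dorate needs fewer.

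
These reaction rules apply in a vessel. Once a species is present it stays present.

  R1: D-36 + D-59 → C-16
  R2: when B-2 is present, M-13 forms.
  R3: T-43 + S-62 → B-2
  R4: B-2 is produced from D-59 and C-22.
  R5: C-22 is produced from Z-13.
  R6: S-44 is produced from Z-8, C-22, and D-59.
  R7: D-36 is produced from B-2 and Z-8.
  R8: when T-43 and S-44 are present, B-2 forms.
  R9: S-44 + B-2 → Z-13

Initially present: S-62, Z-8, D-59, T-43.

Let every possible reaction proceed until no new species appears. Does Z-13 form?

No

Z-13 would need S-44 and B-2 (R9), but S-44 never forms.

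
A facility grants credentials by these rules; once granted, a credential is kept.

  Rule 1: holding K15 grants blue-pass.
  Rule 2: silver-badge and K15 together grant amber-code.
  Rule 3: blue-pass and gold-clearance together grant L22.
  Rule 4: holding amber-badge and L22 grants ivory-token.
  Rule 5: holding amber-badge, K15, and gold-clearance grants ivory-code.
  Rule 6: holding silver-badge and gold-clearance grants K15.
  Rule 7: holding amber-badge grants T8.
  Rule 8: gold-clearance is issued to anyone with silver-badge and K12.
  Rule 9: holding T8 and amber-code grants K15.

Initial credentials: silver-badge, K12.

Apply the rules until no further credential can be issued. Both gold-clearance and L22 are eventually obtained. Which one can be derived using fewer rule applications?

gold-clearance: Holding silver-badge and K12 grants gold-clearance (Rule 8). [1 rule application]
L22: Holding silver-badge and K12 grants gold-clearance (Rule 8). Holding silver-badge and gold-clearance grants K15 (Rule 6). Holding K15 grants blue-pass (Rule 1). Holding blue-pass and gold-clearance grants L22 (Rule 3). [4 rule applications]
gold-clearance needs fewer.

gold-clearance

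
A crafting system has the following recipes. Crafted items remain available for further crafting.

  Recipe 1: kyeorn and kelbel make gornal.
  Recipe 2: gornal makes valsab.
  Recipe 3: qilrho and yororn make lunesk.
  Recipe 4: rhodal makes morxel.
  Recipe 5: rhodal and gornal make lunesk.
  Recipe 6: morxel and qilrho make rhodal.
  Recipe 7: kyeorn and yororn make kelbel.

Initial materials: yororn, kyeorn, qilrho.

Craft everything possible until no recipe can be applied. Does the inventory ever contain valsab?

Yes

kyeorn and yororn → kelbel (Recipe 7).
kyeorn and kelbel → gornal (Recipe 1).
Using Recipe 2, gornal makes valsab.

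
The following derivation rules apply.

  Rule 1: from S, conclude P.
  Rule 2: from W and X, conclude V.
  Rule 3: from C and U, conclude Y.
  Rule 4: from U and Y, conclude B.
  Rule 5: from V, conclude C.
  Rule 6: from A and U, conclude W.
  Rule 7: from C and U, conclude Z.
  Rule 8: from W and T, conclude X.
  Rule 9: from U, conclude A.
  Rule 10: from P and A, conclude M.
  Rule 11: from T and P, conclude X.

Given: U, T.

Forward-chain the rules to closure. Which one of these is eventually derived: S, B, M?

From U, Rule 9 gives A.
From A and U, Rule 6 gives W.
W and T hold, so X follows (Rule 8).
From W and X, Rule 2 gives V.
From V, Rule 5 gives C.
From C and U, Rule 3 gives Y.
U and Y hold, so B follows (Rule 4).
M would need P and A (Rule 10), but P is never established. No rule produces S, and it is not given.

B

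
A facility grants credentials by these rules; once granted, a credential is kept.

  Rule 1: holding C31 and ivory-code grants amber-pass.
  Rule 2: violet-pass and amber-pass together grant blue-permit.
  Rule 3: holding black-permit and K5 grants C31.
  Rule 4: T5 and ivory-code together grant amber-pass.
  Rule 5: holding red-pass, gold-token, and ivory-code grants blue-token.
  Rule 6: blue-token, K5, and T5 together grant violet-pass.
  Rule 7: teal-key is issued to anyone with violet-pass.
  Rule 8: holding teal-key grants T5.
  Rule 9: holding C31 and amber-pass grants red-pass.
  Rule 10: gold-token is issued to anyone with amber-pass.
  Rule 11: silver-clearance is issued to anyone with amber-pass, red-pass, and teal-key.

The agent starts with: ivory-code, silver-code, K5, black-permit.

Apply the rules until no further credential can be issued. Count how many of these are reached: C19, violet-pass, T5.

0

No rule produces C19, and it is not given.
violet-pass would need blue-token, K5, and T5 (Rule 6), but T5 is never granted.
T5 would need teal-key (Rule 8), but teal-key is never granted.
None of the 3 are reached.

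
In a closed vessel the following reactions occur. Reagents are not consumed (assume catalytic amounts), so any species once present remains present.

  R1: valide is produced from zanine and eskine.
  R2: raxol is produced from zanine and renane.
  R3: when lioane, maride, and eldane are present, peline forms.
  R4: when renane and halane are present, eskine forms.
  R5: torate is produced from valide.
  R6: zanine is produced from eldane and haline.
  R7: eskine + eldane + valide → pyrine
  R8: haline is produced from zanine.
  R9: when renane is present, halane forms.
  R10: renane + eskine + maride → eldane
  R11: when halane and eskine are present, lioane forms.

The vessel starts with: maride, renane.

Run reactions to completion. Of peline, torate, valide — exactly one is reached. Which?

renane present → halane forms (R9).
renane and halane present → eskine forms (R4).
halane and eskine present → lioane forms (R11).
renane, eskine, and maride present → eldane forms (R10).
lioane, maride, and eldane present → peline forms (R3).
valide would need zanine and eskine (R1), but zanine never forms. torate would need valide (R5), but valide never forms.

peline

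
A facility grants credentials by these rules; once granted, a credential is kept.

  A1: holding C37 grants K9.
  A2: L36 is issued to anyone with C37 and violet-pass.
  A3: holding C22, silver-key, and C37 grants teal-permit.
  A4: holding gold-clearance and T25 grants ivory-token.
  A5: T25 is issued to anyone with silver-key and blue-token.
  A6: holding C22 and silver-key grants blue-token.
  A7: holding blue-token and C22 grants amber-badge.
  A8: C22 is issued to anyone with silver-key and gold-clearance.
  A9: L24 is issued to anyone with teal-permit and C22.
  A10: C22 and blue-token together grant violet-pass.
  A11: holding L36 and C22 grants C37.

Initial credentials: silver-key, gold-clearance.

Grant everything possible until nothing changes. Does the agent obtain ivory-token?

Holding silver-key and gold-clearance grants C22 (A8).
Holding C22 and silver-key grants blue-token (A6).
Holding silver-key and blue-token grants T25 (A5).
Holding gold-clearance and T25 grants ivory-token (A4).

Yes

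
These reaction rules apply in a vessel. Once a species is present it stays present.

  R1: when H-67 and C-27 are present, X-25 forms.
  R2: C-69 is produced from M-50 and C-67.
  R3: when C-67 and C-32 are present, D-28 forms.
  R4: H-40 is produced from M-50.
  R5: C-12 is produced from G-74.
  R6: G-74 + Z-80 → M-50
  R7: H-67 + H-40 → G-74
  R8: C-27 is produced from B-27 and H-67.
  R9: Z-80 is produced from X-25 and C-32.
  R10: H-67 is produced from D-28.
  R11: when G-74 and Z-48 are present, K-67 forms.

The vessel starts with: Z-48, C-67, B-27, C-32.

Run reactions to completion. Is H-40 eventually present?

H-40 would need M-50 (R4), but M-50 never forms.

No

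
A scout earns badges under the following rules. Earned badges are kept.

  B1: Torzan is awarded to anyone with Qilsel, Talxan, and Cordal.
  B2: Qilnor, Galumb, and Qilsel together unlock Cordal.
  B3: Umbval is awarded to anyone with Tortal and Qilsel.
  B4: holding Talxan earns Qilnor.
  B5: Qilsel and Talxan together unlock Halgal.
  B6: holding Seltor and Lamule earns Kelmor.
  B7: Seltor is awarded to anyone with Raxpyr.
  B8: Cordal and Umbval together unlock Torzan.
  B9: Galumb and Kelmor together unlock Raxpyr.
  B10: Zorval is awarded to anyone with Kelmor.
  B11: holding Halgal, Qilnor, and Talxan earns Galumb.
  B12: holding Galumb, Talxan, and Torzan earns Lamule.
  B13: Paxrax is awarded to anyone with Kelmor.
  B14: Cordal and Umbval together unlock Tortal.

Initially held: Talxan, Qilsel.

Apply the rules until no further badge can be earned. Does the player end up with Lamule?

With Qilsel and Talxan, Halgal is earned (B5).
With Talxan, Qilnor is earned (B4).
With Halgal, Qilnor, and Talxan, Galumb is earned (B11).
With Qilnor, Galumb, and Qilsel, Cordal is earned (B2).
With Qilsel, Talxan, and Cordal, Torzan is earned (B1).
With Galumb, Talxan, and Torzan, Lamule is earned (B12).

Yes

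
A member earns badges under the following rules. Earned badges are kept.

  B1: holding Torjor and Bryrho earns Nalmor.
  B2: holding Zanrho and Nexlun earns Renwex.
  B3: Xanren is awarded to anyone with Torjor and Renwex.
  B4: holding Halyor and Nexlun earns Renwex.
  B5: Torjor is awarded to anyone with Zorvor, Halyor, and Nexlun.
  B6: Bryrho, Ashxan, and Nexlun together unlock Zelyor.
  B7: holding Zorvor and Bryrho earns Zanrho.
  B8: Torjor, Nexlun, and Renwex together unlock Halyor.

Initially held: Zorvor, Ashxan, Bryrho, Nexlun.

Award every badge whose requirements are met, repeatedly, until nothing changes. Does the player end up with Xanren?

Xanren would need Torjor and Renwex (B3), but Torjor is never earned.

No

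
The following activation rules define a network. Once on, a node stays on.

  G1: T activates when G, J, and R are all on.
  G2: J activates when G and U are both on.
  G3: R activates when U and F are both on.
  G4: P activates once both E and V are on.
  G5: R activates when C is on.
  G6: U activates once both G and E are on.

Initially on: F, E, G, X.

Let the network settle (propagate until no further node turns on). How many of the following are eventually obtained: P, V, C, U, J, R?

G and E are on, so U activates (G6).
G2: G and U on → J on.
G3: U and F on → R on.
P would need E and V (G4), but V never turns on.
No rule produces V, and it is not given.
No rule produces C, and it is not given.
U: reached.
J: reached.
R: reached.
Reached: U, J, and R — 3 of the 6.

3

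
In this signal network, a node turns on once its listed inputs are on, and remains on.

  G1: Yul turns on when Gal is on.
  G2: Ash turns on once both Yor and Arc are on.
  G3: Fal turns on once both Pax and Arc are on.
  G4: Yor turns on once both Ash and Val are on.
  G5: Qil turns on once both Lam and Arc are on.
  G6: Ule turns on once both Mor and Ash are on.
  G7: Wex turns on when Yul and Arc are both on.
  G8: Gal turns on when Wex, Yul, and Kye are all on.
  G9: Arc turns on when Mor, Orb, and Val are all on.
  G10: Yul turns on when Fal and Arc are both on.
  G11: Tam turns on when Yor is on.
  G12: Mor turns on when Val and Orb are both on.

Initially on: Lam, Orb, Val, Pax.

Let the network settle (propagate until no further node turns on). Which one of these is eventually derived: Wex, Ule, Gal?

Wex

Val and Orb are on, so Mor turns on (G12).
Mor, Orb, and Val are on, so Arc turns on (G9).
G3: Pax and Arc on → Fal on.
Fal and Arc are on, so Yul turns on (G10).
Yul and Arc are on, so Wex turns on (G7).
Ule would need Mor and Ash (G6), but Ash never turns on. Gal would need Wex, Yul, and Kye (G8), but Kye never turns on.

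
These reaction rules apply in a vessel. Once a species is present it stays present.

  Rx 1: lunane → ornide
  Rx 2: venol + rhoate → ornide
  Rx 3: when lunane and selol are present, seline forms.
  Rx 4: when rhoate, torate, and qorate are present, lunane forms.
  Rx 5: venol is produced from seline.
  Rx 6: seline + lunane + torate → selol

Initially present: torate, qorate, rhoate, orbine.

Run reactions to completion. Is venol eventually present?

venol would need seline (Rx 5), but seline never forms.

No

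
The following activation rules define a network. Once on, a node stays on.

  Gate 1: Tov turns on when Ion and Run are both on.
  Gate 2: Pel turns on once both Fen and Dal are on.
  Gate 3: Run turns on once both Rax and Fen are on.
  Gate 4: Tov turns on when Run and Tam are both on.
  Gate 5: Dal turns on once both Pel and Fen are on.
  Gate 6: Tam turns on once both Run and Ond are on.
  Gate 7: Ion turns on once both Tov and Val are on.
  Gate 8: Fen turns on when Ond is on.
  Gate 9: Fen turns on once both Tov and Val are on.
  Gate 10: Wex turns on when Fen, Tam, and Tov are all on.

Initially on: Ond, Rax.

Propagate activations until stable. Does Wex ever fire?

Yes

Gate 8: Ond on → Fen on.
Rax and Fen are on, so Run turns on (Gate 3).
Gate 6: Run and Ond on → Tam on.
Gate 4: Run and Tam on → Tov on.
Fen, Tam, and Tov are on, so Wex turns on (Gate 10).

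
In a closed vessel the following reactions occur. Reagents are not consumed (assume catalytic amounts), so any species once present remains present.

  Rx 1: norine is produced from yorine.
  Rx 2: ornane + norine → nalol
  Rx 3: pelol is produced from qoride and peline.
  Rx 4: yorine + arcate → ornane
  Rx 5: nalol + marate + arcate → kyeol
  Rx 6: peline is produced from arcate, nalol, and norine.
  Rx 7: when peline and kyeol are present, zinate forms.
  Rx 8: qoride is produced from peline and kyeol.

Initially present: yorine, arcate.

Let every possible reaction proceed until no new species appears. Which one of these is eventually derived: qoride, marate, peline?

peline

yorine and arcate present → ornane forms (Rx 4).
yorine present → norine forms (Rx 1).
ornane and norine present → nalol forms (Rx 2).
arcate, nalol, and norine present → peline forms (Rx 6).
qoride would need peline and kyeol (Rx 8), but kyeol never forms. No rule produces marate, and it is not given.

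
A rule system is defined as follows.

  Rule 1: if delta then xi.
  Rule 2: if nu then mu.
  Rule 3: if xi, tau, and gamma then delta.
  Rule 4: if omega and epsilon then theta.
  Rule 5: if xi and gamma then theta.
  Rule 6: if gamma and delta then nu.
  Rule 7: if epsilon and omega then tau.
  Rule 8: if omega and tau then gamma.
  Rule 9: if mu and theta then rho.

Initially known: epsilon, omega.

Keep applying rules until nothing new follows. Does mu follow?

mu would need nu (Rule 2), but nu is never established.

No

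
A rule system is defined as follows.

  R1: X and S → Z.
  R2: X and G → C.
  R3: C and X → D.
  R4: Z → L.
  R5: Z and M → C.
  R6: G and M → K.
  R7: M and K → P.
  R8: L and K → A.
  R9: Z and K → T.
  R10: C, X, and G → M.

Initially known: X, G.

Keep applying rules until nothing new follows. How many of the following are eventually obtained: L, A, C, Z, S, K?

2

From X and G, R2 gives C.
From C, X, and G, R10 gives M.
G and M hold, so K follows (R6).
L would need Z (R4), but Z is never established.
A would need L and K (R8), but L is never established.
C: reached.
Z would need X and S (R1), but S is never established.
No rule produces S, and it is not given.
K: reached.
Reached: C and K — 2 of the 6.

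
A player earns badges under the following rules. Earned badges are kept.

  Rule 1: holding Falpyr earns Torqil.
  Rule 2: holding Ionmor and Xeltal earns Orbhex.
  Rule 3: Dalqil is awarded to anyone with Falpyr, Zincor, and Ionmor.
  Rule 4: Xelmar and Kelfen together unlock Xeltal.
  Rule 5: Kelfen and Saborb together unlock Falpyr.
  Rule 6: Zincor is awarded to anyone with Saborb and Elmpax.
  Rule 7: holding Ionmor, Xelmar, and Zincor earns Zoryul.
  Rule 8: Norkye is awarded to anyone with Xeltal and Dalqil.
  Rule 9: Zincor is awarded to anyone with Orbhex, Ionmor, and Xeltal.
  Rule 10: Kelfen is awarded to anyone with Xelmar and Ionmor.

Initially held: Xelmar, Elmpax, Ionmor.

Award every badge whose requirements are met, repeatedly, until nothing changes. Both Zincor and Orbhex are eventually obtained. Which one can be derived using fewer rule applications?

Orbhex: With Xelmar and Ionmor, Kelfen is earned (Rule 10). With Xelmar and Kelfen, Xeltal is earned (Rule 4). With Ionmor and Xeltal, Orbhex is earned (Rule 2). [3 rule applications]
Zincor: With Xelmar and Ionmor, Kelfen is earned (Rule 10). With Xelmar and Kelfen, Xeltal is earned (Rule 4). With Ionmor and Xeltal, Orbhex is earned (Rule 2). With Orbhex, Ionmor, and Xeltal, Zincor is earned (Rule 9). [4 rule applications]
Orbhex needs fewer.

Orbhex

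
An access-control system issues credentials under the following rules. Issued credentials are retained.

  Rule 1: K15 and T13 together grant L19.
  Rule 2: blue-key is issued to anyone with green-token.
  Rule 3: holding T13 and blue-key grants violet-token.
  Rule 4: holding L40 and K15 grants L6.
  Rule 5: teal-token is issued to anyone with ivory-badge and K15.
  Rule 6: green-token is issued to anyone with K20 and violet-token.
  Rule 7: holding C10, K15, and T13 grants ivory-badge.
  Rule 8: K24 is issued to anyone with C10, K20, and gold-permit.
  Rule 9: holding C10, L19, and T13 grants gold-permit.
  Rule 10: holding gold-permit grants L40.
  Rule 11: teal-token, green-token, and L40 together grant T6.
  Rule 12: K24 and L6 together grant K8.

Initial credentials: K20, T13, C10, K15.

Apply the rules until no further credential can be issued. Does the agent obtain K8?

Yes

Holding K15 and T13 grants L19 (Rule 1).
Holding C10, L19, and T13 grants gold-permit (Rule 9).
Holding gold-permit grants L40 (Rule 10).
Holding C10, K20, and gold-permit grants K24 (Rule 8).
Holding L40 and K15 grants L6 (Rule 4).
Holding K24 and L6 grants K8 (Rule 12).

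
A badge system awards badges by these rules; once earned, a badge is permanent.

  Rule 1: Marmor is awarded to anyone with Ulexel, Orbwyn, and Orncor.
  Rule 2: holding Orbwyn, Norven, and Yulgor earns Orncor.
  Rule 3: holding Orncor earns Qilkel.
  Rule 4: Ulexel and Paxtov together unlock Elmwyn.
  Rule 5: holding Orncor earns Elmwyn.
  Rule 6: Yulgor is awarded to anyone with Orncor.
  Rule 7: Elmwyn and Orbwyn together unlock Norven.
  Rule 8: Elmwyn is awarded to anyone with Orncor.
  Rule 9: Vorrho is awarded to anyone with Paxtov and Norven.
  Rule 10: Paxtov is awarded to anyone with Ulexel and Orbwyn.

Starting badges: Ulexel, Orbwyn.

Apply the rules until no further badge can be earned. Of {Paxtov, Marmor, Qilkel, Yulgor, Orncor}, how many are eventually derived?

With Ulexel and Orbwyn, Paxtov is earned (Rule 10).
Paxtov: reached.
Marmor would need Ulexel, Orbwyn, and Orncor (Rule 1), but Orncor is never earned.
Qilkel would need Orncor (Rule 3), but Orncor is never earned.
Yulgor would need Orncor (Rule 6), but Orncor is never earned.
Orncor would need Orbwyn, Norven, and Yulgor (Rule 2), but Yulgor is never earned.
Reached: Paxtov — 1 of the 5.

1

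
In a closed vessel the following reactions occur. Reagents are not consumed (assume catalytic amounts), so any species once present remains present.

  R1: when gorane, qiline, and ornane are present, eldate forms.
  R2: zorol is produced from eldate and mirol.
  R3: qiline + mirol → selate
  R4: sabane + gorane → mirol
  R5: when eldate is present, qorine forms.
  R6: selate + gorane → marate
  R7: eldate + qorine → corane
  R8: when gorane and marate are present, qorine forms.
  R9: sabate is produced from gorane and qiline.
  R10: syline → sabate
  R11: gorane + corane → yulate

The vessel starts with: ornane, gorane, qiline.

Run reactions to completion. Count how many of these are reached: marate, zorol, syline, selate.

marate would need selate and gorane (R6), but selate never forms.
zorol would need eldate and mirol (R2), but mirol never forms.
No rule produces syline, and it is not given.
selate would need qiline and mirol (R3), but mirol never forms.
None of the 4 are reached.

0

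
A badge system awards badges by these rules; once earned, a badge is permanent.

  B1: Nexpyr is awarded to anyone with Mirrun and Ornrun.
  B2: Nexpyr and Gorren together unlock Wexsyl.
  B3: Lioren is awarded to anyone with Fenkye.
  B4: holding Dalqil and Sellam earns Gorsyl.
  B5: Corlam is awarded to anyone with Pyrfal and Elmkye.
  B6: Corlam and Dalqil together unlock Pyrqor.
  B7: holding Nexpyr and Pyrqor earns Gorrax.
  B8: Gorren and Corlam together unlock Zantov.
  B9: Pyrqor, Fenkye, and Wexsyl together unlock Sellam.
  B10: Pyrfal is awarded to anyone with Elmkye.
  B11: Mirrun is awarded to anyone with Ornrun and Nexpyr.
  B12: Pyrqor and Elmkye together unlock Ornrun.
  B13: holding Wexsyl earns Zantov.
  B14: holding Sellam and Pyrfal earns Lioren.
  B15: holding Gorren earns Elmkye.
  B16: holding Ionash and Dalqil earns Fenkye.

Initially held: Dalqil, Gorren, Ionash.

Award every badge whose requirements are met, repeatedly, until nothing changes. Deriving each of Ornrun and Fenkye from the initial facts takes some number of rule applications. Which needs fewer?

Fenkye: With Ionash and Dalqil, Fenkye is earned (B16). [1 rule application]
Ornrun: With Gorren, Elmkye is earned (B15). With Elmkye, Pyrfal is earned (B10). With Pyrfal and Elmkye, Corlam is earned (B5). With Corlam and Dalqil, Pyrqor is earned (B6). With Pyrqor and Elmkye, Ornrun is earned (B12). [5 rule applications]
Fenkye needs fewer.

Fenkye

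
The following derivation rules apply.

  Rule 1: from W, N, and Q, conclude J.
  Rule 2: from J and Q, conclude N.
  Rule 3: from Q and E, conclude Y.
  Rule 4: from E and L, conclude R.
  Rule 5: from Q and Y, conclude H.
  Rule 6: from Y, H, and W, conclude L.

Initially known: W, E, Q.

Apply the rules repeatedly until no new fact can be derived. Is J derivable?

No

J would need W, N, and Q (Rule 1), but N is never established.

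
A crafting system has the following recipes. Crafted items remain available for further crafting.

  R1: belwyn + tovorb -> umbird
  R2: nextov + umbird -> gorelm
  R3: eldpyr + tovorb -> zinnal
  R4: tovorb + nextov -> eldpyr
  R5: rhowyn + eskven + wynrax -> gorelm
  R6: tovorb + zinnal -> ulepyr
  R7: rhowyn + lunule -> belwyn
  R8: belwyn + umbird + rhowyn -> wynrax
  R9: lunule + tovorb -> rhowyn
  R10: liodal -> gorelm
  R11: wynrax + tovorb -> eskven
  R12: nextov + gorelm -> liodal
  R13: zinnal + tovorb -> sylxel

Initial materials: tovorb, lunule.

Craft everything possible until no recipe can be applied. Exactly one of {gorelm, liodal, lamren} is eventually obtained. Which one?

gorelm

Using R9, lunule and tovorb make rhowyn.
Using R7, rhowyn and lunule make belwyn.
belwyn + tovorb -> umbird (R1).
Using R8, belwyn, umbird, and rhowyn make wynrax.
Using R11, wynrax and tovorb make eskven.
rhowyn + eskven + wynrax -> gorelm (R5).
No rule produces lamren, and it is not given. liodal would need nextov and gorelm (R12), but nextov is never obtained.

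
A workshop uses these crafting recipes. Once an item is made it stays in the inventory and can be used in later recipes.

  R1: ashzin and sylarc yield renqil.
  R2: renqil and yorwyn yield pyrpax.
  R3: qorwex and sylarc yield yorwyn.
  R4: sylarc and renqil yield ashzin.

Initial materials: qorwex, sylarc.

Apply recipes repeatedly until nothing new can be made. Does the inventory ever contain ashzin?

ashzin would need sylarc and renqil (R4), but renqil is never obtained.

No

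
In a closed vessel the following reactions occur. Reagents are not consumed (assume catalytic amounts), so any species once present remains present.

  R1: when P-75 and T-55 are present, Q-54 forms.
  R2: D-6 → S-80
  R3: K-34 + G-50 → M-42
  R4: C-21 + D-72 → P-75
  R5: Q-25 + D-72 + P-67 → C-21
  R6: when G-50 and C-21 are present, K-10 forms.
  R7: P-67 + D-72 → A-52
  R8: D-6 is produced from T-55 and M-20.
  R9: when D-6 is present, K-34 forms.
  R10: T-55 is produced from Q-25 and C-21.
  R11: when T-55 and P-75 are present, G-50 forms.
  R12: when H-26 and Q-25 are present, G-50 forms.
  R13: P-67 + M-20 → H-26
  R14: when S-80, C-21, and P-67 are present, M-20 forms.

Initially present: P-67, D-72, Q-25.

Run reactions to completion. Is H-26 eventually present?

No

H-26 would need P-67 and M-20 (R13), but M-20 never forms.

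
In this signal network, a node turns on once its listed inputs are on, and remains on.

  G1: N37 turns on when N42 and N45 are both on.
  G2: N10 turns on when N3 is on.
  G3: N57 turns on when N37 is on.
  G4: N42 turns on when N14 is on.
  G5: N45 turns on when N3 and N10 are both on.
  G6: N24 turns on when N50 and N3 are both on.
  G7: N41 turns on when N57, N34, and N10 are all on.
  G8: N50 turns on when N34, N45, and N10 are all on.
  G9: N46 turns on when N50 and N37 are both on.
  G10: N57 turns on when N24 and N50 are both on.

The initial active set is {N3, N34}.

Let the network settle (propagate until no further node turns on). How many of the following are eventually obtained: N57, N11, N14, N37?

1

N3 is on, so N10 turns on (G2).
G5: N3 and N10 on → N45 on.
G8: N34, N45, and N10 on → N50 on.
N50 and N3 are on, so N24 turns on (G6).
N24 and N50 are on, so N57 turns on (G10).
N57: reached.
No rule produces N11, and it is not given.
No rule produces N14, and it is not given.
N37 would need N42 and N45 (G1), but N42 never turns on.
Reached: N57 — 1 of the 4.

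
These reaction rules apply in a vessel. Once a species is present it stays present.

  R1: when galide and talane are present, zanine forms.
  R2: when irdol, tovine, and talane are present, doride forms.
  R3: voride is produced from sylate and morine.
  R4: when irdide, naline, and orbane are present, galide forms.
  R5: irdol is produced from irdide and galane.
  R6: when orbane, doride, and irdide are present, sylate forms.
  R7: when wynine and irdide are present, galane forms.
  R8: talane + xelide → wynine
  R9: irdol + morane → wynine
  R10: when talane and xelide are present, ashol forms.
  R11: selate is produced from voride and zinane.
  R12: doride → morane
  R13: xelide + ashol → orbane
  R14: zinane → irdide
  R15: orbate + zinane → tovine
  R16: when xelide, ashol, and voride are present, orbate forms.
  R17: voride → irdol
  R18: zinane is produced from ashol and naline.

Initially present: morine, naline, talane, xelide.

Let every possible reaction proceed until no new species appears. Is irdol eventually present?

talane and xelide present → wynine forms (R8).
talane and xelide present → ashol forms (R10).
ashol and naline present → zinane forms (R18).
zinane present → irdide forms (R14).
wynine and irdide present → galane forms (R7).
irdide and galane present → irdol forms (R5).

Yes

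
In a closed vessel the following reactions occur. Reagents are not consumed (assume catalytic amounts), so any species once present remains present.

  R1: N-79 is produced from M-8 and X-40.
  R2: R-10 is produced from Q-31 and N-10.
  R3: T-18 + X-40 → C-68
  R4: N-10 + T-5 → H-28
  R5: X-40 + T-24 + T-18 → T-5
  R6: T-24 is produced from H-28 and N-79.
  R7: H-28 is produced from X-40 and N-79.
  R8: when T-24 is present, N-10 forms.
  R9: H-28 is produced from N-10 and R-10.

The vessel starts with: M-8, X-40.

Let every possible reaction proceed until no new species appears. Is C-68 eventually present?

C-68 would need T-18 and X-40 (R3), but T-18 never forms.

No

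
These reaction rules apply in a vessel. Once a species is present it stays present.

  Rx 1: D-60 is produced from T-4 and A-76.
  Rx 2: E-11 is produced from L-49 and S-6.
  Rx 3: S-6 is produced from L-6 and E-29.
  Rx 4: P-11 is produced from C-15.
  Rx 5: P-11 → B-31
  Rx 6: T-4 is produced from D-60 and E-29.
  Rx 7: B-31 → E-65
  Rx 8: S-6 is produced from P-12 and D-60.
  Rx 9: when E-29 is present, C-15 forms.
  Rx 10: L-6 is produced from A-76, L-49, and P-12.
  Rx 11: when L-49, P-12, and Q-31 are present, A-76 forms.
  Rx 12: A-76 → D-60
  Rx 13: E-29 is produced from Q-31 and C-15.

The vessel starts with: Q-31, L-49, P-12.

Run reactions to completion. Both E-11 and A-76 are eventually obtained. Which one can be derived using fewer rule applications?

A-76: L-49, P-12, and Q-31 present → A-76 forms (Rx 11). [1 rule application]
E-11: L-49, P-12, and Q-31 present → A-76 forms (Rx 11). A-76 present → D-60 forms (Rx 12). P-12 and D-60 present → S-6 forms (Rx 8). L-49 and S-6 present → E-11 forms (Rx 2). [4 rule applications]
A-76 needs fewer.

A-76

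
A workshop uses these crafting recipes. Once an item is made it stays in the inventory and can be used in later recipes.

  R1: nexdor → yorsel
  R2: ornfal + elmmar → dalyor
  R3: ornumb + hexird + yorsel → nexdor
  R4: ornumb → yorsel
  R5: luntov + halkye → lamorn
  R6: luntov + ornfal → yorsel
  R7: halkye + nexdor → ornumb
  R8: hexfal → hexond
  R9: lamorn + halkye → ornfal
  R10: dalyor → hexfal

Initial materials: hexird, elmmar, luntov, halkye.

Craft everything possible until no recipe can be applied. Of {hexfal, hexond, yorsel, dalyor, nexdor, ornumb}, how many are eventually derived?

luntov + halkye → lamorn (R5).
Using R9, lamorn and halkye make ornfal.
Using R6, luntov and ornfal make yorsel.
Using R2, ornfal and elmmar make dalyor.
dalyor → hexfal (R10).
Using R8, hexfal makes hexond.
hexfal: reached.
hexond: reached.
yorsel: reached.
dalyor: reached.
nexdor would need ornumb, hexird, and yorsel (R3), but ornumb is never obtained.
ornumb would need halkye and nexdor (R7), but nexdor is never obtained.
Reached: hexfal, hexond, yorsel, and dalyor — 4 of the 6.

4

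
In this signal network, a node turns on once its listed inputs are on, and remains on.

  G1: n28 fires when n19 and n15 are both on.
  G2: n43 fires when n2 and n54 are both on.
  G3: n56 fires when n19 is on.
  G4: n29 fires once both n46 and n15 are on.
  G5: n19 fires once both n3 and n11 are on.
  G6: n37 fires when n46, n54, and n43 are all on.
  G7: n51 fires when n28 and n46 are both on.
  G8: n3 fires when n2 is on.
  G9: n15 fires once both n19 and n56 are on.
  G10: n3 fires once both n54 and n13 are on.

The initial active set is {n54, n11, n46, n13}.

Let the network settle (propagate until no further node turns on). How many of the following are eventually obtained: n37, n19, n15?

G10: n54 and n13 on → n3 on.
G5: n3 and n11 on → n19 on.
n19 is on, so n56 fires (G3).
n19 and n56 are on, so n15 fires (G9).
n37 would need n46, n54, and n43 (G6), but n43 never turns on.
n19: reached.
n15: reached.
Reached: n19 and n15 — 2 of the 3.

2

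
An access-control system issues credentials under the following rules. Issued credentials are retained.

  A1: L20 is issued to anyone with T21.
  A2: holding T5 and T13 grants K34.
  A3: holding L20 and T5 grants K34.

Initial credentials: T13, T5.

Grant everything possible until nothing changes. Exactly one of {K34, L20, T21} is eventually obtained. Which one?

K34

Holding T5 and T13 grants K34 (A2).
L20 would need T21 (A1), but T21 is never granted. No rule produces T21, and it is not given.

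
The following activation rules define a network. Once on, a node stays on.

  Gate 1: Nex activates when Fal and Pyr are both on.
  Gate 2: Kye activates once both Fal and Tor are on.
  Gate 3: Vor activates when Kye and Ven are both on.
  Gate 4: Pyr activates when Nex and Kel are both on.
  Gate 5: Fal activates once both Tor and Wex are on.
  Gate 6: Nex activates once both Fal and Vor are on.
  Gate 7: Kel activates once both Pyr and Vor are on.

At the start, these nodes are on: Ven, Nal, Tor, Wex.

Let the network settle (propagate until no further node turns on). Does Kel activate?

No

Kel would need Pyr and Vor (Gate 7), but Pyr never turns on.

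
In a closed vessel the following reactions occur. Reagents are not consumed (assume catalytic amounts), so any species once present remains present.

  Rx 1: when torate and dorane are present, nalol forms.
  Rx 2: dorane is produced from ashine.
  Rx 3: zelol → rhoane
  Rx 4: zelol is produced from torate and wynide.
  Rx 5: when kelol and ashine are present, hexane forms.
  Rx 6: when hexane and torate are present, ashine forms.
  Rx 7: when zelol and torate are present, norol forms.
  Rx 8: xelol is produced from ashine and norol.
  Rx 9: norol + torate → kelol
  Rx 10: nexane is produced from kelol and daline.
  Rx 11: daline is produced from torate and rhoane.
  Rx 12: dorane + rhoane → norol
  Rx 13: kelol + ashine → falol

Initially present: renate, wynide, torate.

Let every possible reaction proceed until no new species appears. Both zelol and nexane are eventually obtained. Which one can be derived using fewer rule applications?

zelol

zelol: torate and wynide present → zelol forms (Rx 4). [1 rule application]
nexane: torate and wynide present → zelol forms (Rx 4). zelol and torate present → norol forms (Rx 7). zelol present → rhoane forms (Rx 3). torate and rhoane present → daline forms (Rx 11). norol and torate present → kelol forms (Rx 9). kelol and daline present → nexane forms (Rx 10). [6 rule applications]
zelol needs fewer.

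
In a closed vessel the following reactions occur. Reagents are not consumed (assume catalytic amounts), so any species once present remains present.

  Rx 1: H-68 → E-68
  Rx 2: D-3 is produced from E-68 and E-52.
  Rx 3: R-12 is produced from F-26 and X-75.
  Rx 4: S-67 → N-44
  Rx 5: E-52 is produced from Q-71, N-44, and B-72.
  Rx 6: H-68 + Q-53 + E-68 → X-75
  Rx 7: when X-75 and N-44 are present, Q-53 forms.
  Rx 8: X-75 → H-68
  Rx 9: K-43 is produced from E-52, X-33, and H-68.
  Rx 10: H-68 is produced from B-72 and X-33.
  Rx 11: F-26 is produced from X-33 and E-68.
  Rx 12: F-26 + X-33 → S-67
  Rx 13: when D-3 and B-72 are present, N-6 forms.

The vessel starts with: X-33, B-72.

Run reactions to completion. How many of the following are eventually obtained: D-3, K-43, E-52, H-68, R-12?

B-72 and X-33 present → H-68 forms (Rx 10).
D-3 would need E-68 and E-52 (Rx 2), but E-52 never forms.
K-43 would need E-52, X-33, and H-68 (Rx 9), but E-52 never forms.
E-52 would need Q-71, N-44, and B-72 (Rx 5), but Q-71 never forms.
H-68: reached.
R-12 would need F-26 and X-75 (Rx 3), but X-75 never forms.
Reached: H-68 — 1 of the 5.

1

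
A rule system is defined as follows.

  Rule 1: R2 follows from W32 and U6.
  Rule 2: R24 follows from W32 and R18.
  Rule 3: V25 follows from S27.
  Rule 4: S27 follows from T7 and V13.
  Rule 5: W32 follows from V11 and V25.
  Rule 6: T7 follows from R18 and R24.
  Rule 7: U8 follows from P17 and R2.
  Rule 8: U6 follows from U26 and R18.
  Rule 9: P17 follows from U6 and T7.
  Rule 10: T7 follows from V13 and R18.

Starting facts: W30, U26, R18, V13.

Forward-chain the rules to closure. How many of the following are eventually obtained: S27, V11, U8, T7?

V13 and R18 hold, so T7 follows (Rule 10).
T7 and V13 hold, so S27 follows (Rule 4).
S27: reached.
No rule produces V11, and it is not given.
U8 would need P17 and R2 (Rule 7), but R2 is never established.
T7: reached.
Reached: S27 and T7 — 2 of the 4.

2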